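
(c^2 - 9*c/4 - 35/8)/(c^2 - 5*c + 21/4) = (4*c + 5)/(2*(2*c - 3))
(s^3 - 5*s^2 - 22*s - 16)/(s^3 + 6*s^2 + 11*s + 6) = (s - 8)/(s + 3)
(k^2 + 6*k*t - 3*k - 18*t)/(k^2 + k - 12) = (k + 6*t)/(k + 4)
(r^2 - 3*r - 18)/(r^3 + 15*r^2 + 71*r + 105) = (r - 6)/(r^2 + 12*r + 35)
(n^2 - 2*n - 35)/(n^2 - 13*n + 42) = (n + 5)/(n - 6)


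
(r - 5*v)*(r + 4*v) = r^2 - r*v - 20*v^2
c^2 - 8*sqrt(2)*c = c*(c - 8*sqrt(2))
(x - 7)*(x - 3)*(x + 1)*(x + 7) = x^4 - 2*x^3 - 52*x^2 + 98*x + 147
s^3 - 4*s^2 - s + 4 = (s - 4)*(s - 1)*(s + 1)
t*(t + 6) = t^2 + 6*t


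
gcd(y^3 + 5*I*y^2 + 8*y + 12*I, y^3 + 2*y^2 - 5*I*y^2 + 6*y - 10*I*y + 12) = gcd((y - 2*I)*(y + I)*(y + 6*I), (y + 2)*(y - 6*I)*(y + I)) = y + I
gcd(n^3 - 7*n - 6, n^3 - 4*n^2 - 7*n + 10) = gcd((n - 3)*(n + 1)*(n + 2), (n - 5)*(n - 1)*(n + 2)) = n + 2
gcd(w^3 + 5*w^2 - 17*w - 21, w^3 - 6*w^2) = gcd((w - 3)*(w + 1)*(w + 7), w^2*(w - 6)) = 1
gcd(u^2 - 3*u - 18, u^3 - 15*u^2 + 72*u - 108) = u - 6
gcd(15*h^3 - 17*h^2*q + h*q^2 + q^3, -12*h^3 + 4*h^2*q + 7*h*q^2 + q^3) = -h + q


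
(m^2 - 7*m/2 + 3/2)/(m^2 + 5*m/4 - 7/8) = 4*(m - 3)/(4*m + 7)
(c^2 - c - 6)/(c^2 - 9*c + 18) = (c + 2)/(c - 6)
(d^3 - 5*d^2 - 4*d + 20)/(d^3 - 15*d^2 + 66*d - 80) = (d + 2)/(d - 8)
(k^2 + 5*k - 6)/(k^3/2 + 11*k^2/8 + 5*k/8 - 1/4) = 8*(k^2 + 5*k - 6)/(4*k^3 + 11*k^2 + 5*k - 2)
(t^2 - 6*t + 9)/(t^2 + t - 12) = (t - 3)/(t + 4)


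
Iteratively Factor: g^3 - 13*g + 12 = (g - 1)*(g^2 + g - 12) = (g - 1)*(g + 4)*(g - 3)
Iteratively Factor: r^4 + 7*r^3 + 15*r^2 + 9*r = (r)*(r^3 + 7*r^2 + 15*r + 9) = r*(r + 1)*(r^2 + 6*r + 9) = r*(r + 1)*(r + 3)*(r + 3)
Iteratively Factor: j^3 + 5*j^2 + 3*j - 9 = (j - 1)*(j^2 + 6*j + 9) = (j - 1)*(j + 3)*(j + 3)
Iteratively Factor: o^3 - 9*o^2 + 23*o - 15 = (o - 1)*(o^2 - 8*o + 15) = (o - 3)*(o - 1)*(o - 5)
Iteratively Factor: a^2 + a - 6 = (a - 2)*(a + 3)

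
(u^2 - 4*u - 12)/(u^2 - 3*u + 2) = (u^2 - 4*u - 12)/(u^2 - 3*u + 2)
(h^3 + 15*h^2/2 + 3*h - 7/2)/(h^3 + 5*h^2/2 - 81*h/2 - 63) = (2*h^2 + h - 1)/(2*h^2 - 9*h - 18)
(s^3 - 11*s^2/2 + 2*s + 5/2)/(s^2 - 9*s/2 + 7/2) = (2*s^2 - 9*s - 5)/(2*s - 7)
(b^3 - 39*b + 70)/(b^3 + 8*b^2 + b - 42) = (b - 5)/(b + 3)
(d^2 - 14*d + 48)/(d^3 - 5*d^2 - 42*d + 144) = (d - 6)/(d^2 + 3*d - 18)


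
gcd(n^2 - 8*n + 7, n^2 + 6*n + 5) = 1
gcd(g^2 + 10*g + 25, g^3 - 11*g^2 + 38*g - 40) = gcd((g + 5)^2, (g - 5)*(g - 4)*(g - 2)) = 1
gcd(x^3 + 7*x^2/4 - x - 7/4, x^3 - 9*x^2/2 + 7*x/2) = x - 1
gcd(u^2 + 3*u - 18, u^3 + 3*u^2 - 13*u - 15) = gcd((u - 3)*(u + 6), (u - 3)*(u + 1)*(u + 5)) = u - 3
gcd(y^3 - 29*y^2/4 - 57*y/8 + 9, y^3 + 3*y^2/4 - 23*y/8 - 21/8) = y + 3/2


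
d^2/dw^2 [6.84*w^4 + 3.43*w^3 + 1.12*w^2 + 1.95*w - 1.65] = 82.08*w^2 + 20.58*w + 2.24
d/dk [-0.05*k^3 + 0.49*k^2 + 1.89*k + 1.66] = -0.15*k^2 + 0.98*k + 1.89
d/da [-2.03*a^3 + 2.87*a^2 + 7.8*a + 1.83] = -6.09*a^2 + 5.74*a + 7.8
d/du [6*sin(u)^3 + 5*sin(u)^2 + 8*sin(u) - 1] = 2*(9*sin(u)^2 + 5*sin(u) + 4)*cos(u)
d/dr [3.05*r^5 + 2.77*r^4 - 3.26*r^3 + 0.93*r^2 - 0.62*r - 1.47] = 15.25*r^4 + 11.08*r^3 - 9.78*r^2 + 1.86*r - 0.62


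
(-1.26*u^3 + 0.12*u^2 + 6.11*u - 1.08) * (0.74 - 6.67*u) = 8.4042*u^4 - 1.7328*u^3 - 40.6649*u^2 + 11.725*u - 0.7992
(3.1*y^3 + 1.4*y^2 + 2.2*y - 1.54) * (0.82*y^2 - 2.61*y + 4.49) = 2.542*y^5 - 6.943*y^4 + 12.069*y^3 - 0.718800000000001*y^2 + 13.8974*y - 6.9146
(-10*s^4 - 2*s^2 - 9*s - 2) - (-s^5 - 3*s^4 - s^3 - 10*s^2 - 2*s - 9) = s^5 - 7*s^4 + s^3 + 8*s^2 - 7*s + 7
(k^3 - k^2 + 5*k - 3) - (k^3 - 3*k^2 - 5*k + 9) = 2*k^2 + 10*k - 12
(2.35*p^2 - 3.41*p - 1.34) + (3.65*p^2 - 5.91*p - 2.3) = 6.0*p^2 - 9.32*p - 3.64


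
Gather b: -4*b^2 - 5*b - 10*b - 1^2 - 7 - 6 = -4*b^2 - 15*b - 14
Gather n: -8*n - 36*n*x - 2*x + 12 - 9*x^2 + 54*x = n*(-36*x - 8) - 9*x^2 + 52*x + 12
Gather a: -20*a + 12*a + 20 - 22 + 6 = 4 - 8*a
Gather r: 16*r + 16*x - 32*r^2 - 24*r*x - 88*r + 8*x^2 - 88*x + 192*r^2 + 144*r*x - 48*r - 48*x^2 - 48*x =160*r^2 + r*(120*x - 120) - 40*x^2 - 120*x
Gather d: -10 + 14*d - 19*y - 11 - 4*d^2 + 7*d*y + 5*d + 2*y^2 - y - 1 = -4*d^2 + d*(7*y + 19) + 2*y^2 - 20*y - 22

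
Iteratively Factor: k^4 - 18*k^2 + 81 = (k + 3)*(k^3 - 3*k^2 - 9*k + 27) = (k - 3)*(k + 3)*(k^2 - 9) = (k - 3)*(k + 3)^2*(k - 3)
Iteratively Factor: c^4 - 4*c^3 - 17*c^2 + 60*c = (c - 5)*(c^3 + c^2 - 12*c) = (c - 5)*(c - 3)*(c^2 + 4*c) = (c - 5)*(c - 3)*(c + 4)*(c)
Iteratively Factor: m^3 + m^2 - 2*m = (m - 1)*(m^2 + 2*m) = (m - 1)*(m + 2)*(m)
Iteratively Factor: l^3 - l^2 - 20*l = (l + 4)*(l^2 - 5*l) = l*(l + 4)*(l - 5)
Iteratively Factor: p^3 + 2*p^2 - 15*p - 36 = (p + 3)*(p^2 - p - 12) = (p + 3)^2*(p - 4)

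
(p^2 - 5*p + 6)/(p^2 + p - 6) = (p - 3)/(p + 3)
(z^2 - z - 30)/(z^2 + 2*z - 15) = (z - 6)/(z - 3)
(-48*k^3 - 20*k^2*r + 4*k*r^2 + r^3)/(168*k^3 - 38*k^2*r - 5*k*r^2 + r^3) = (2*k + r)/(-7*k + r)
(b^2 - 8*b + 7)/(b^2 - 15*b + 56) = (b - 1)/(b - 8)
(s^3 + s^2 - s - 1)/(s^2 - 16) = (s^3 + s^2 - s - 1)/(s^2 - 16)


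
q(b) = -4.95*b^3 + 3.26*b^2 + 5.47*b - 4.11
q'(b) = -14.85*b^2 + 6.52*b + 5.47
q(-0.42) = -5.47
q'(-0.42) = 0.11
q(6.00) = -923.13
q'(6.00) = -490.01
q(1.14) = -0.97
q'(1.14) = -6.40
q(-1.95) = 34.32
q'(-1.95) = -63.71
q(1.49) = -5.10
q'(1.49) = -17.78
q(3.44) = -148.22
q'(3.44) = -147.83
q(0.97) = -0.25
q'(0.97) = -2.18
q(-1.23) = 3.31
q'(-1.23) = -25.02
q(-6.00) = 1149.63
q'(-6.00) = -568.25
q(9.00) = -3299.37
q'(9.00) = -1138.70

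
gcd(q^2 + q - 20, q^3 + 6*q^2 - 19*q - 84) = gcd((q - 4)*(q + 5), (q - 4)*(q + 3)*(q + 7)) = q - 4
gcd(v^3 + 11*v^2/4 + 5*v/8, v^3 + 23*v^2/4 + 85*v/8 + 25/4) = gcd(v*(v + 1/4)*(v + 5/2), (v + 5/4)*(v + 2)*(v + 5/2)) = v + 5/2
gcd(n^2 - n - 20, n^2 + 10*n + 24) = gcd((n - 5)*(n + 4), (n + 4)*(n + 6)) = n + 4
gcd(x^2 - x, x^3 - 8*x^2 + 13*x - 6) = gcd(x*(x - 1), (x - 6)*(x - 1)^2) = x - 1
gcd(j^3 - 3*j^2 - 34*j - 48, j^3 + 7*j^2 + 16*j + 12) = j^2 + 5*j + 6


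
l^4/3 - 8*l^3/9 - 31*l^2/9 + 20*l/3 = l*(l/3 + 1)*(l - 4)*(l - 5/3)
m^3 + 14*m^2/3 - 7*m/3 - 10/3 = (m - 1)*(m + 2/3)*(m + 5)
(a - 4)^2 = a^2 - 8*a + 16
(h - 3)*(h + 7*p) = h^2 + 7*h*p - 3*h - 21*p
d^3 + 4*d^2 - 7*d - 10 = (d - 2)*(d + 1)*(d + 5)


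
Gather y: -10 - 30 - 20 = -60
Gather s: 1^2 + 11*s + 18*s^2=18*s^2 + 11*s + 1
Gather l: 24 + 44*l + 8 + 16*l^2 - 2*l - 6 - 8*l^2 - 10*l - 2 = 8*l^2 + 32*l + 24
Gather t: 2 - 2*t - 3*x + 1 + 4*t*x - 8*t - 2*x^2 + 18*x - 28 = t*(4*x - 10) - 2*x^2 + 15*x - 25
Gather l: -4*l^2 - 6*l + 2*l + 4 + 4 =-4*l^2 - 4*l + 8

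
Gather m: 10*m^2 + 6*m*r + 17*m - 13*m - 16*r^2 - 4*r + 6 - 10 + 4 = 10*m^2 + m*(6*r + 4) - 16*r^2 - 4*r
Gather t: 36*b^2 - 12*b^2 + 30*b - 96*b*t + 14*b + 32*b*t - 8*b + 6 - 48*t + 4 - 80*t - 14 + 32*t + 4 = 24*b^2 + 36*b + t*(-64*b - 96)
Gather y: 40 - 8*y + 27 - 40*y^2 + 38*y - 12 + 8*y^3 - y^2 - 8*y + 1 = 8*y^3 - 41*y^2 + 22*y + 56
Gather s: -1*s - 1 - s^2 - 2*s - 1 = -s^2 - 3*s - 2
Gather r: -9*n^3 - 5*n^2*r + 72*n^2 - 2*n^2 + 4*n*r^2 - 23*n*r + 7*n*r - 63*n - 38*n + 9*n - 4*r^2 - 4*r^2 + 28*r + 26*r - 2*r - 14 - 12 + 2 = -9*n^3 + 70*n^2 - 92*n + r^2*(4*n - 8) + r*(-5*n^2 - 16*n + 52) - 24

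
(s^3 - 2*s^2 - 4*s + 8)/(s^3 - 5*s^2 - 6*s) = (-s^3 + 2*s^2 + 4*s - 8)/(s*(-s^2 + 5*s + 6))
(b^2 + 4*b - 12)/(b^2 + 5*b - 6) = (b - 2)/(b - 1)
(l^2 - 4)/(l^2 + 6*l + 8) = (l - 2)/(l + 4)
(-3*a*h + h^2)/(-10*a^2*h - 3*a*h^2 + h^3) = (3*a - h)/(10*a^2 + 3*a*h - h^2)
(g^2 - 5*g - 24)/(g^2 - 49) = (g^2 - 5*g - 24)/(g^2 - 49)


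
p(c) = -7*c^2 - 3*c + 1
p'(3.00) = -45.00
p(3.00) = -71.00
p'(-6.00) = 81.00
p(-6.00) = -233.00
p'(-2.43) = 31.02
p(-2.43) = -33.04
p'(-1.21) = 13.94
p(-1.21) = -5.62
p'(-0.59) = 5.26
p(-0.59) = 0.33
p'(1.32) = -21.48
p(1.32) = -15.16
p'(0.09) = -4.26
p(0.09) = 0.67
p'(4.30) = -63.20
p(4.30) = -141.33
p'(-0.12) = -1.32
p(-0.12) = 1.26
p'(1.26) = -20.64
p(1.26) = -13.89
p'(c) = -14*c - 3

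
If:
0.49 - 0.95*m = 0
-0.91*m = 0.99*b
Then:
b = -0.47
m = 0.52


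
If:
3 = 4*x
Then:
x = 3/4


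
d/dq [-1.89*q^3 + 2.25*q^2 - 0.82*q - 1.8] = -5.67*q^2 + 4.5*q - 0.82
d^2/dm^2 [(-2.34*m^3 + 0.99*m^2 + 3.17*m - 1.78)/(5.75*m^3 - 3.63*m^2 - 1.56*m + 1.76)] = (-32.2195500000003*m^6 + 502.90995*m^5 - 765.75855*m^4 + 542.09577*m^3 - 353.396796*m^2 + 125.627568*m - 7.867392)/(190.109375*m^9 - 360.050625*m^8 + 72.569025*m^7 + 322.104453*m^6 - 240.101892*m^5 - 51.651072*m^4 + 109.436352*m^3 - 20.883456*m^2 - 14.496768*m + 5.451776)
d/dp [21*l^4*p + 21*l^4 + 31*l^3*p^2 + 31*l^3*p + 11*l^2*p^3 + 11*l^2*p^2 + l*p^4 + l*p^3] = l*(21*l^3 + 62*l^2*p + 31*l^2 + 33*l*p^2 + 22*l*p + 4*p^3 + 3*p^2)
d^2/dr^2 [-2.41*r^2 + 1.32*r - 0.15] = -4.82000000000000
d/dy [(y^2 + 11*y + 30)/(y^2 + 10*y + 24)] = -1/(y^2 + 8*y + 16)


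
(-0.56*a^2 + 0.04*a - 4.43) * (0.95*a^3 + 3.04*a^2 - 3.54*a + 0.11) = -0.532*a^5 - 1.6644*a^4 - 2.1045*a^3 - 13.6704*a^2 + 15.6866*a - 0.4873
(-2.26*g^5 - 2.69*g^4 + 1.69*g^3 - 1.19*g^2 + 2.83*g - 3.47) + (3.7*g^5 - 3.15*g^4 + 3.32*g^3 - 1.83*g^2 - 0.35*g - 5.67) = 1.44*g^5 - 5.84*g^4 + 5.01*g^3 - 3.02*g^2 + 2.48*g - 9.14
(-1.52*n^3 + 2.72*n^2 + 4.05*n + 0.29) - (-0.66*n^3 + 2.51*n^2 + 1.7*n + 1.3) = -0.86*n^3 + 0.21*n^2 + 2.35*n - 1.01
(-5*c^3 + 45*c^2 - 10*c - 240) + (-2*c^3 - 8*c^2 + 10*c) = -7*c^3 + 37*c^2 - 240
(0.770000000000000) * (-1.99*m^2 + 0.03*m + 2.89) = -1.5323*m^2 + 0.0231*m + 2.2253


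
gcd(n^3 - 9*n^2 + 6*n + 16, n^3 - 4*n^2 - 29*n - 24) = n^2 - 7*n - 8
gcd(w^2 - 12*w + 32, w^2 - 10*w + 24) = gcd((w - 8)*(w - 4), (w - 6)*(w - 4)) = w - 4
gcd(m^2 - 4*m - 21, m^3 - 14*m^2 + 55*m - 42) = m - 7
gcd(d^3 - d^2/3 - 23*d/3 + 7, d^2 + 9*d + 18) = d + 3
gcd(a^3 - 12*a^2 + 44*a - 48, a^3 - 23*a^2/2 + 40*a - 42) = a^2 - 8*a + 12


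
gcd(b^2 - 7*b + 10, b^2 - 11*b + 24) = 1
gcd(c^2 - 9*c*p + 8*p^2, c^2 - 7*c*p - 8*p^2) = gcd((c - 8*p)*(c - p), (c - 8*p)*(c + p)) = -c + 8*p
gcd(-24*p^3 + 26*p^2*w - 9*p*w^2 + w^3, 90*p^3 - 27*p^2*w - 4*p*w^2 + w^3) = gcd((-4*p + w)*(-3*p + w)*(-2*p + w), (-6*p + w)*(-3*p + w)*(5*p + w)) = 3*p - w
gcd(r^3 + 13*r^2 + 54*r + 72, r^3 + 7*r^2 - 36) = r^2 + 9*r + 18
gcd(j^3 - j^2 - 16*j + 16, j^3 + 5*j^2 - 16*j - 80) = j^2 - 16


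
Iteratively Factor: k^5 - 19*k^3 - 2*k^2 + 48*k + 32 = (k + 1)*(k^4 - k^3 - 18*k^2 + 16*k + 32) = (k - 4)*(k + 1)*(k^3 + 3*k^2 - 6*k - 8) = (k - 4)*(k - 2)*(k + 1)*(k^2 + 5*k + 4) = (k - 4)*(k - 2)*(k + 1)*(k + 4)*(k + 1)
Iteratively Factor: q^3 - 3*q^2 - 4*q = (q - 4)*(q^2 + q) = (q - 4)*(q + 1)*(q)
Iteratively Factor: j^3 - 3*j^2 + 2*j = (j)*(j^2 - 3*j + 2) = j*(j - 1)*(j - 2)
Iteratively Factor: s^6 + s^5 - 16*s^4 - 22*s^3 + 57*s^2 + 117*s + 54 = (s + 3)*(s^5 - 2*s^4 - 10*s^3 + 8*s^2 + 33*s + 18) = (s + 1)*(s + 3)*(s^4 - 3*s^3 - 7*s^2 + 15*s + 18) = (s - 3)*(s + 1)*(s + 3)*(s^3 - 7*s - 6) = (s - 3)^2*(s + 1)*(s + 3)*(s^2 + 3*s + 2) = (s - 3)^2*(s + 1)*(s + 2)*(s + 3)*(s + 1)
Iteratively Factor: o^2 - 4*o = (o)*(o - 4)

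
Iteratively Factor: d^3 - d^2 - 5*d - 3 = (d + 1)*(d^2 - 2*d - 3) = (d + 1)^2*(d - 3)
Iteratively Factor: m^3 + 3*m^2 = (m)*(m^2 + 3*m) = m*(m + 3)*(m)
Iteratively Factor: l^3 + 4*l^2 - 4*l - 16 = (l - 2)*(l^2 + 6*l + 8) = (l - 2)*(l + 4)*(l + 2)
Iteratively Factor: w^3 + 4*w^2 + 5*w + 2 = (w + 2)*(w^2 + 2*w + 1) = (w + 1)*(w + 2)*(w + 1)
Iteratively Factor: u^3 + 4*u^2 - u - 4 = (u - 1)*(u^2 + 5*u + 4) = (u - 1)*(u + 1)*(u + 4)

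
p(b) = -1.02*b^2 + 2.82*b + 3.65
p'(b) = 2.82 - 2.04*b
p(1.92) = 5.30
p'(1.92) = -1.10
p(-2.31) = -8.31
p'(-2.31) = 7.53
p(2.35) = 4.64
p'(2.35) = -1.97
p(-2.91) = -13.19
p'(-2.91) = 8.76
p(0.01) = 3.68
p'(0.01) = 2.80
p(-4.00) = -23.95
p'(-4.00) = 10.98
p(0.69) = 5.11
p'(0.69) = 1.41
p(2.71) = 3.80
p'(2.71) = -2.71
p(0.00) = 3.65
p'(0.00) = 2.82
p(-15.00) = -268.15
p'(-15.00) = 33.42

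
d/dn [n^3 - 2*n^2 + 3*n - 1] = 3*n^2 - 4*n + 3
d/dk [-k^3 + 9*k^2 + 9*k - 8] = -3*k^2 + 18*k + 9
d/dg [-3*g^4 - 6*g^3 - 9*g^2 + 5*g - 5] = -12*g^3 - 18*g^2 - 18*g + 5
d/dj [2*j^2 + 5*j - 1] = 4*j + 5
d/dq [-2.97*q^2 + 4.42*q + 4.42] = 4.42 - 5.94*q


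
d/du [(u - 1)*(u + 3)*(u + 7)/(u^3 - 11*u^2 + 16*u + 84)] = 10*(-2*u^4 + u^3 + 58*u^2 + 105*u + 126)/(u^6 - 22*u^5 + 153*u^4 - 184*u^3 - 1592*u^2 + 2688*u + 7056)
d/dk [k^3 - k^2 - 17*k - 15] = 3*k^2 - 2*k - 17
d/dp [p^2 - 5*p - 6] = 2*p - 5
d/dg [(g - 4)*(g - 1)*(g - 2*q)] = 3*g^2 - 4*g*q - 10*g + 10*q + 4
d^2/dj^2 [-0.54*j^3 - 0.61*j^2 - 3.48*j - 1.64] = -3.24*j - 1.22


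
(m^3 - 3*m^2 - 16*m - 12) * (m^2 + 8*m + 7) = m^5 + 5*m^4 - 33*m^3 - 161*m^2 - 208*m - 84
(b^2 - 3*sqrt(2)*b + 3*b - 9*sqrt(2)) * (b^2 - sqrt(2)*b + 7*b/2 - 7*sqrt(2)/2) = b^4 - 4*sqrt(2)*b^3 + 13*b^3/2 - 26*sqrt(2)*b^2 + 33*b^2/2 - 42*sqrt(2)*b + 39*b + 63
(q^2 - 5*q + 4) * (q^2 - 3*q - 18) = q^4 - 8*q^3 + q^2 + 78*q - 72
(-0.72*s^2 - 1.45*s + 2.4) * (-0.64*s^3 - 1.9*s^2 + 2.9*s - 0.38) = 0.4608*s^5 + 2.296*s^4 - 0.869*s^3 - 8.4914*s^2 + 7.511*s - 0.912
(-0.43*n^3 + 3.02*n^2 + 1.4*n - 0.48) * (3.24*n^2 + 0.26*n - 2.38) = -1.3932*n^5 + 9.673*n^4 + 6.3446*n^3 - 8.3788*n^2 - 3.4568*n + 1.1424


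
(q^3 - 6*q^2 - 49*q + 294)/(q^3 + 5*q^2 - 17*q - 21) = (q^2 - 13*q + 42)/(q^2 - 2*q - 3)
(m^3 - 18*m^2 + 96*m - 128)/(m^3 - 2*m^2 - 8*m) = (-m^3 + 18*m^2 - 96*m + 128)/(m*(-m^2 + 2*m + 8))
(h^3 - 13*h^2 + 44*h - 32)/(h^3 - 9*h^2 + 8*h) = (h - 4)/h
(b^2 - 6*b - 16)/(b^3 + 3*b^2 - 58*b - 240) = (b + 2)/(b^2 + 11*b + 30)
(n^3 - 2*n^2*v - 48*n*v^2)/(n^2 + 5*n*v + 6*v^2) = n*(n^2 - 2*n*v - 48*v^2)/(n^2 + 5*n*v + 6*v^2)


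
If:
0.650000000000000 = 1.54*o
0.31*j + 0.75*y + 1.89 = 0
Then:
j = -2.41935483870968*y - 6.09677419354839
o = 0.42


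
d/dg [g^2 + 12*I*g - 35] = 2*g + 12*I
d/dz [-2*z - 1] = -2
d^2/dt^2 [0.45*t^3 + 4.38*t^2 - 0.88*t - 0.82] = 2.7*t + 8.76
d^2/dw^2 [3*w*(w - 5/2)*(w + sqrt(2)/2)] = 18*w - 15 + 3*sqrt(2)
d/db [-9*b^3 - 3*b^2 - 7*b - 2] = -27*b^2 - 6*b - 7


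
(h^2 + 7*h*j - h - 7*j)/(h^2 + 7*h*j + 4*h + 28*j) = (h - 1)/(h + 4)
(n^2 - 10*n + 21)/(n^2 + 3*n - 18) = (n - 7)/(n + 6)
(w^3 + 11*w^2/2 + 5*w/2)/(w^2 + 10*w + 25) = w*(2*w + 1)/(2*(w + 5))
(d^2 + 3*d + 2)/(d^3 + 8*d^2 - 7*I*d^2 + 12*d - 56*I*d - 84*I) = (d + 1)/(d^2 + d*(6 - 7*I) - 42*I)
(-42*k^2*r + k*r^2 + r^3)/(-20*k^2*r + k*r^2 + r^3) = (-42*k^2 + k*r + r^2)/(-20*k^2 + k*r + r^2)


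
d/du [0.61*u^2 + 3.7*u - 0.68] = 1.22*u + 3.7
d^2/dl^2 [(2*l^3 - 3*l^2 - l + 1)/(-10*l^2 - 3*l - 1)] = 2*(12*l^3 - 408*l^2 - 126*l + 1)/(1000*l^6 + 900*l^5 + 570*l^4 + 207*l^3 + 57*l^2 + 9*l + 1)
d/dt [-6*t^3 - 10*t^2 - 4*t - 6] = -18*t^2 - 20*t - 4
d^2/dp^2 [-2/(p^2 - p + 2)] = 4*(p^2 - p - (2*p - 1)^2 + 2)/(p^2 - p + 2)^3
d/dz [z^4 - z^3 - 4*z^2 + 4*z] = 4*z^3 - 3*z^2 - 8*z + 4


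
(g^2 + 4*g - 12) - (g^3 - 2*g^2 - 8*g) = -g^3 + 3*g^2 + 12*g - 12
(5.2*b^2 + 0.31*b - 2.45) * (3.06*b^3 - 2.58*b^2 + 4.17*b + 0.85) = 15.912*b^5 - 12.4674*b^4 + 13.3872*b^3 + 12.0337*b^2 - 9.953*b - 2.0825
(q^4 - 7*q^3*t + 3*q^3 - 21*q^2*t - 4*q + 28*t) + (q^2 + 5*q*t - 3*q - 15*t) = q^4 - 7*q^3*t + 3*q^3 - 21*q^2*t + q^2 + 5*q*t - 7*q + 13*t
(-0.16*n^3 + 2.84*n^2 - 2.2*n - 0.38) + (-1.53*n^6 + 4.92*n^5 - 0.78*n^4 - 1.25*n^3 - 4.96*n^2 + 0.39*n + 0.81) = -1.53*n^6 + 4.92*n^5 - 0.78*n^4 - 1.41*n^3 - 2.12*n^2 - 1.81*n + 0.43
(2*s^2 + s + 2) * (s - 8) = 2*s^3 - 15*s^2 - 6*s - 16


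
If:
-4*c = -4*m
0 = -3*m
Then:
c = 0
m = 0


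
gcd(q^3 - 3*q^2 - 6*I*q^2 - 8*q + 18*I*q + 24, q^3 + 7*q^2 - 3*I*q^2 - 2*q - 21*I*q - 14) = q - 2*I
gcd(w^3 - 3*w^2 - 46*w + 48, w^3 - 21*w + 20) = w - 1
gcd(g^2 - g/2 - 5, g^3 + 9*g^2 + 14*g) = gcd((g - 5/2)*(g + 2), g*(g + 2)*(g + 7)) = g + 2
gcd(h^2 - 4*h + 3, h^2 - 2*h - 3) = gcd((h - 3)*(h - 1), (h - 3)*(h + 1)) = h - 3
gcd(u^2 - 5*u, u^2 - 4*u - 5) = u - 5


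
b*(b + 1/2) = b^2 + b/2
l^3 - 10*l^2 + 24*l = l*(l - 6)*(l - 4)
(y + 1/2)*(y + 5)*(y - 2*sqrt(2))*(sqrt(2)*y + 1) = sqrt(2)*y^4 - 3*y^3 + 11*sqrt(2)*y^3/2 - 33*y^2/2 + sqrt(2)*y^2/2 - 11*sqrt(2)*y - 15*y/2 - 5*sqrt(2)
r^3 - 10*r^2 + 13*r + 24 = (r - 8)*(r - 3)*(r + 1)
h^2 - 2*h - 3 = (h - 3)*(h + 1)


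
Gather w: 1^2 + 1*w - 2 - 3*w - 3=-2*w - 4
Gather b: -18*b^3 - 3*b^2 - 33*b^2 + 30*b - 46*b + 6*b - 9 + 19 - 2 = -18*b^3 - 36*b^2 - 10*b + 8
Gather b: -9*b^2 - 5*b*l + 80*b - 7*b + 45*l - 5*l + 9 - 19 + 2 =-9*b^2 + b*(73 - 5*l) + 40*l - 8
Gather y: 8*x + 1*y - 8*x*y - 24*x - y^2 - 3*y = -16*x - y^2 + y*(-8*x - 2)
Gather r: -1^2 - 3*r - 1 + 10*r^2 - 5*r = 10*r^2 - 8*r - 2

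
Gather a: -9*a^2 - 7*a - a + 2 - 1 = -9*a^2 - 8*a + 1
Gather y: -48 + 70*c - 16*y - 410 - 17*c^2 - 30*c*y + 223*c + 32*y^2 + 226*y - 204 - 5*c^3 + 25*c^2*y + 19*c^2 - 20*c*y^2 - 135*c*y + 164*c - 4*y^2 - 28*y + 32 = -5*c^3 + 2*c^2 + 457*c + y^2*(28 - 20*c) + y*(25*c^2 - 165*c + 182) - 630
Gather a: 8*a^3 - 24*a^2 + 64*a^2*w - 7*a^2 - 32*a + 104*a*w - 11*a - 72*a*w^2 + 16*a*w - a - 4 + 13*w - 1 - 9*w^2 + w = 8*a^3 + a^2*(64*w - 31) + a*(-72*w^2 + 120*w - 44) - 9*w^2 + 14*w - 5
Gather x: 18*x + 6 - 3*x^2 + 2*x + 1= -3*x^2 + 20*x + 7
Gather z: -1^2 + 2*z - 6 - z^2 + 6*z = -z^2 + 8*z - 7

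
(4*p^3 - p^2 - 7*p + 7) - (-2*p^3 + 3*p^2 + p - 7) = 6*p^3 - 4*p^2 - 8*p + 14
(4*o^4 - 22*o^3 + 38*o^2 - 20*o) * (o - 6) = 4*o^5 - 46*o^4 + 170*o^3 - 248*o^2 + 120*o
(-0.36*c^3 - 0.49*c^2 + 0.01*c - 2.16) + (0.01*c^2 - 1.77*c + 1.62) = -0.36*c^3 - 0.48*c^2 - 1.76*c - 0.54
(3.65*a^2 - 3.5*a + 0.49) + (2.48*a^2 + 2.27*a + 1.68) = 6.13*a^2 - 1.23*a + 2.17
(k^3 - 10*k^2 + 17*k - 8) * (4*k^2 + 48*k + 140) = 4*k^5 + 8*k^4 - 272*k^3 - 616*k^2 + 1996*k - 1120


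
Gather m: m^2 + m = m^2 + m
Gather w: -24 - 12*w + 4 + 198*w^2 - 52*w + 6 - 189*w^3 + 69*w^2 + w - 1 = -189*w^3 + 267*w^2 - 63*w - 15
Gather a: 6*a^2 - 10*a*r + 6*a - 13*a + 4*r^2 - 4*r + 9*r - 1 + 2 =6*a^2 + a*(-10*r - 7) + 4*r^2 + 5*r + 1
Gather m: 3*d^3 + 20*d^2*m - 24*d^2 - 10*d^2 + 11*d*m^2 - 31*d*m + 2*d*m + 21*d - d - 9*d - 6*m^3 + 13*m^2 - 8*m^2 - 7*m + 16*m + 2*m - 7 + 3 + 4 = 3*d^3 - 34*d^2 + 11*d - 6*m^3 + m^2*(11*d + 5) + m*(20*d^2 - 29*d + 11)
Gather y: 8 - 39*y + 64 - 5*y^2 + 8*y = -5*y^2 - 31*y + 72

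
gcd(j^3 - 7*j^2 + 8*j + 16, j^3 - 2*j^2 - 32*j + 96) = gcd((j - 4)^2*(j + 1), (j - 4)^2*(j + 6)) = j^2 - 8*j + 16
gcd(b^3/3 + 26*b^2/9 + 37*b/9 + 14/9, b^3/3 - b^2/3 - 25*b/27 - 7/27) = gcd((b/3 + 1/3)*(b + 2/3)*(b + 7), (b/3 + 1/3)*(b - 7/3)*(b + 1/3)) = b + 1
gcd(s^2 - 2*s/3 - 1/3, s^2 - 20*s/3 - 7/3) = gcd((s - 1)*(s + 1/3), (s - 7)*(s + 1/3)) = s + 1/3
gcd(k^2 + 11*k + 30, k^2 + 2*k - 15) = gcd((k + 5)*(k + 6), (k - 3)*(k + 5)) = k + 5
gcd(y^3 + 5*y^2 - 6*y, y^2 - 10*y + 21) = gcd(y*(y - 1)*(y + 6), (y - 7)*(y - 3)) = 1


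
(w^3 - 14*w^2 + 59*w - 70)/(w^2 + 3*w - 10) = (w^2 - 12*w + 35)/(w + 5)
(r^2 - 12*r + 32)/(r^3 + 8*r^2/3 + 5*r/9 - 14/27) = 27*(r^2 - 12*r + 32)/(27*r^3 + 72*r^2 + 15*r - 14)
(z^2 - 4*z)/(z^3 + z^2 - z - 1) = z*(z - 4)/(z^3 + z^2 - z - 1)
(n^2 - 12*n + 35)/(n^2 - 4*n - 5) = (n - 7)/(n + 1)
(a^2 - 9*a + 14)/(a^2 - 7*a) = (a - 2)/a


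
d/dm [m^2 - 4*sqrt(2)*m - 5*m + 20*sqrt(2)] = 2*m - 4*sqrt(2) - 5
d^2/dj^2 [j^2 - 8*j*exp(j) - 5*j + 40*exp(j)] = -8*j*exp(j) + 24*exp(j) + 2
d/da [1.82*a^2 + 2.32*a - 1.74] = 3.64*a + 2.32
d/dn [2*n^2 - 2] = 4*n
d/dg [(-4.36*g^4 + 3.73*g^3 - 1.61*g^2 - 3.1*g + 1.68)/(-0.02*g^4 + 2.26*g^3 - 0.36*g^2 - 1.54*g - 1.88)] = (-9.779*g^6 + 3.0748*g^5 + 22.253*g^4 + 35.4452*g^3 - 31.0642*g^2 + 7.2632*g + 8.4152)/(0.0004*g^8 - 0.0904*g^7 + 5.122*g^6 - 1.5656*g^5 - 6.756*g^4 - 7.3888*g^3 + 3.7252*g^2 + 5.7904*g + 3.5344)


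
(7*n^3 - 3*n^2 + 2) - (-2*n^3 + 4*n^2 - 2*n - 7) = 9*n^3 - 7*n^2 + 2*n + 9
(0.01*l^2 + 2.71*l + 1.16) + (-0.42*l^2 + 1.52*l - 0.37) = -0.41*l^2 + 4.23*l + 0.79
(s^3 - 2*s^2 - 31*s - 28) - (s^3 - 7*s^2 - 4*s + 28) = 5*s^2 - 27*s - 56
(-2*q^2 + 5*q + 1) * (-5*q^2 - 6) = 10*q^4 - 25*q^3 + 7*q^2 - 30*q - 6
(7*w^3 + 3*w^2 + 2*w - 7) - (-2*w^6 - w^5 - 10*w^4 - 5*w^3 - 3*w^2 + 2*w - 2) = 2*w^6 + w^5 + 10*w^4 + 12*w^3 + 6*w^2 - 5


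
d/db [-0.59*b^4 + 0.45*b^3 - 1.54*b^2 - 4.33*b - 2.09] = -2.36*b^3 + 1.35*b^2 - 3.08*b - 4.33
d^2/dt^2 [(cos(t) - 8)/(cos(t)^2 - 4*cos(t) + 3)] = (-9*(1 - cos(2*t))^2*cos(t)/4 + 7*(1 - cos(2*t))^2 + 409*cos(t)/2 + 14*cos(2*t) - 21*cos(3*t) + cos(5*t)/2 - 198)/((cos(t) - 3)^3*(cos(t) - 1)^3)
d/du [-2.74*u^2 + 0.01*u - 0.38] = 0.01 - 5.48*u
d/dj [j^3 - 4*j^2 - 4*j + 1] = 3*j^2 - 8*j - 4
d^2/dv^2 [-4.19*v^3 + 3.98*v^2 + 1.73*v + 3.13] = 7.96 - 25.14*v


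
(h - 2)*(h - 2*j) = h^2 - 2*h*j - 2*h + 4*j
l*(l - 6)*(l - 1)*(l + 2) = l^4 - 5*l^3 - 8*l^2 + 12*l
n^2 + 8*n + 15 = (n + 3)*(n + 5)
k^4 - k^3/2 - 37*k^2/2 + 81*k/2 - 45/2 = (k - 3)*(k - 3/2)*(k - 1)*(k + 5)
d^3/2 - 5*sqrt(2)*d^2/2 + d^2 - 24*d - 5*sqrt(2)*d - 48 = (d/2 + 1)*(d - 8*sqrt(2))*(d + 3*sqrt(2))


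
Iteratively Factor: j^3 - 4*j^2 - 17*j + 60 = (j + 4)*(j^2 - 8*j + 15) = (j - 5)*(j + 4)*(j - 3)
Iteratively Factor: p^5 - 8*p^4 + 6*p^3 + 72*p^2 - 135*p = (p - 3)*(p^4 - 5*p^3 - 9*p^2 + 45*p) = (p - 3)*(p + 3)*(p^3 - 8*p^2 + 15*p) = p*(p - 3)*(p + 3)*(p^2 - 8*p + 15) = p*(p - 5)*(p - 3)*(p + 3)*(p - 3)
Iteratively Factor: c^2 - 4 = (c + 2)*(c - 2)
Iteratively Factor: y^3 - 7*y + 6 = (y - 1)*(y^2 + y - 6) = (y - 2)*(y - 1)*(y + 3)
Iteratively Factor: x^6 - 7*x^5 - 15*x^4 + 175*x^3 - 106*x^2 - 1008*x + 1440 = (x - 5)*(x^5 - 2*x^4 - 25*x^3 + 50*x^2 + 144*x - 288) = (x - 5)*(x + 4)*(x^4 - 6*x^3 - x^2 + 54*x - 72) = (x - 5)*(x + 3)*(x + 4)*(x^3 - 9*x^2 + 26*x - 24) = (x - 5)*(x - 3)*(x + 3)*(x + 4)*(x^2 - 6*x + 8) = (x - 5)*(x - 3)*(x - 2)*(x + 3)*(x + 4)*(x - 4)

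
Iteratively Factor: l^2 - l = (l)*(l - 1)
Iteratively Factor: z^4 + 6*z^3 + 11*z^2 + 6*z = (z + 1)*(z^3 + 5*z^2 + 6*z) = z*(z + 1)*(z^2 + 5*z + 6) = z*(z + 1)*(z + 3)*(z + 2)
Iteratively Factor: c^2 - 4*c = (c)*(c - 4)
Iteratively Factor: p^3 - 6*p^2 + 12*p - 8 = (p - 2)*(p^2 - 4*p + 4) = (p - 2)^2*(p - 2)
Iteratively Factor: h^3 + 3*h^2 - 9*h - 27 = (h - 3)*(h^2 + 6*h + 9) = (h - 3)*(h + 3)*(h + 3)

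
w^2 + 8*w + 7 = (w + 1)*(w + 7)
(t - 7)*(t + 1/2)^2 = t^3 - 6*t^2 - 27*t/4 - 7/4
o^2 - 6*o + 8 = (o - 4)*(o - 2)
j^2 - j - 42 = (j - 7)*(j + 6)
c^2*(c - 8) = c^3 - 8*c^2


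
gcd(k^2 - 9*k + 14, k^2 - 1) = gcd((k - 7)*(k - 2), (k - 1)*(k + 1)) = 1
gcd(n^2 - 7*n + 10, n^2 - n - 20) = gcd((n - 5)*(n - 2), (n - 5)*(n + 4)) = n - 5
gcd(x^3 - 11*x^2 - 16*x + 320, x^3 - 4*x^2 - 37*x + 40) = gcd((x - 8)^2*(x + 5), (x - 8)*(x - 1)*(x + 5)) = x^2 - 3*x - 40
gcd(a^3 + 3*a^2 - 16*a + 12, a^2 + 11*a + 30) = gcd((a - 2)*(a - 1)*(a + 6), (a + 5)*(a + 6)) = a + 6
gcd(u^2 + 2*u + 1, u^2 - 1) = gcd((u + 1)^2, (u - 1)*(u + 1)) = u + 1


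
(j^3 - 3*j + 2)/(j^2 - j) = j + 1 - 2/j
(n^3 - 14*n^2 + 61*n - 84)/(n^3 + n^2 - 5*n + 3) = (n^3 - 14*n^2 + 61*n - 84)/(n^3 + n^2 - 5*n + 3)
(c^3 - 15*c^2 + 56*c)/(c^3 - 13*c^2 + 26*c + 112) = c/(c + 2)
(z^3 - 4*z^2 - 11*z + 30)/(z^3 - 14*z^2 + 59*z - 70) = (z + 3)/(z - 7)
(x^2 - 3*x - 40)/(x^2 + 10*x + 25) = (x - 8)/(x + 5)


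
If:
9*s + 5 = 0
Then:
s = -5/9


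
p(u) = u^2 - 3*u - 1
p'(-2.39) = -7.78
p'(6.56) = 10.12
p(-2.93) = 16.37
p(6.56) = 22.35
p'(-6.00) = -15.00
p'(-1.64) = -6.28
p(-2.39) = 11.88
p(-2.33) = 11.42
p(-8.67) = 100.18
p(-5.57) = 46.73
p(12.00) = 107.00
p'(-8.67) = -20.34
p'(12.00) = 21.00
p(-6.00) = 53.00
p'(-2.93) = -8.86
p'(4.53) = 6.06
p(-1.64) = 6.61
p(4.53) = 5.93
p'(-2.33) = -7.66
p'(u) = 2*u - 3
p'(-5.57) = -14.14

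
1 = 1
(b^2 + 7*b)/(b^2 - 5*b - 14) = b*(b + 7)/(b^2 - 5*b - 14)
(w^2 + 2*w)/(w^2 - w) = (w + 2)/(w - 1)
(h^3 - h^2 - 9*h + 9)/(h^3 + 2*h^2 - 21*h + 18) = (h + 3)/(h + 6)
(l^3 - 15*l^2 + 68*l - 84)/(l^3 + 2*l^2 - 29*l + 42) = (l^2 - 13*l + 42)/(l^2 + 4*l - 21)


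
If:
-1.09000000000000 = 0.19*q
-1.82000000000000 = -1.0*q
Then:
No Solution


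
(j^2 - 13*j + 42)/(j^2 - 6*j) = (j - 7)/j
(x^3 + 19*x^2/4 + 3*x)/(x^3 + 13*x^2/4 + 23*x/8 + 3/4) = 2*x*(x + 4)/(2*x^2 + 5*x + 2)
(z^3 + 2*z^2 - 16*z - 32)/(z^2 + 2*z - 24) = (z^2 + 6*z + 8)/(z + 6)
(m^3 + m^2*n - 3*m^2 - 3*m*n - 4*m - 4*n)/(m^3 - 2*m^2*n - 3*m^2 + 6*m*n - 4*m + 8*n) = (m + n)/(m - 2*n)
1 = 1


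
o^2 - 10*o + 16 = (o - 8)*(o - 2)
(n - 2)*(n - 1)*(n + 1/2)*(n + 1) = n^4 - 3*n^3/2 - 2*n^2 + 3*n/2 + 1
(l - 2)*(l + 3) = l^2 + l - 6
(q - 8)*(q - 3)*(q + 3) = q^3 - 8*q^2 - 9*q + 72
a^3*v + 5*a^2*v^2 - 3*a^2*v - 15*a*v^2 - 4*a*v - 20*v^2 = (a - 4)*(a + 5*v)*(a*v + v)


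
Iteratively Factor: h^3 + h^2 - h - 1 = (h - 1)*(h^2 + 2*h + 1) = (h - 1)*(h + 1)*(h + 1)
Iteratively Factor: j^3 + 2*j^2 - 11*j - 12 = (j - 3)*(j^2 + 5*j + 4) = (j - 3)*(j + 1)*(j + 4)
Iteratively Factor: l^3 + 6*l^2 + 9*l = (l + 3)*(l^2 + 3*l) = l*(l + 3)*(l + 3)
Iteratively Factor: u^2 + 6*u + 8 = (u + 4)*(u + 2)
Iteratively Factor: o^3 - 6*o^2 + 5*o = (o - 1)*(o^2 - 5*o) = o*(o - 1)*(o - 5)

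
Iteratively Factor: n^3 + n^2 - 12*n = (n - 3)*(n^2 + 4*n) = (n - 3)*(n + 4)*(n)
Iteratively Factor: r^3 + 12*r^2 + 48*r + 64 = (r + 4)*(r^2 + 8*r + 16) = (r + 4)^2*(r + 4)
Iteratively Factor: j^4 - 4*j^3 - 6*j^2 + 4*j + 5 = (j + 1)*(j^3 - 5*j^2 - j + 5) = (j + 1)^2*(j^2 - 6*j + 5) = (j - 5)*(j + 1)^2*(j - 1)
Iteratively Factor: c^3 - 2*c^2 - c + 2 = (c - 1)*(c^2 - c - 2) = (c - 2)*(c - 1)*(c + 1)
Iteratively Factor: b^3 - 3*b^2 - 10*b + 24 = (b + 3)*(b^2 - 6*b + 8) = (b - 2)*(b + 3)*(b - 4)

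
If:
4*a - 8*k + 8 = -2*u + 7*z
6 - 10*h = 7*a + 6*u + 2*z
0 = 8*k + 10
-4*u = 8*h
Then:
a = 3 - 11*z/10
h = 15/2 - 57*z/20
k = -5/4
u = 57*z/10 - 15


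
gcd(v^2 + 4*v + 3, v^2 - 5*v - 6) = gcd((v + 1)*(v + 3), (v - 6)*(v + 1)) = v + 1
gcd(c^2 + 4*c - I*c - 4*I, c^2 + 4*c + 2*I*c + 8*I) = c + 4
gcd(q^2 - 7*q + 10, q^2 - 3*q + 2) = q - 2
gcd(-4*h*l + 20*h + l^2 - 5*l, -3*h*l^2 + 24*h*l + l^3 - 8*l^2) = 1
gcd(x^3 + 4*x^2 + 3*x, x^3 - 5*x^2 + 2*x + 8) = x + 1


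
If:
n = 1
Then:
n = 1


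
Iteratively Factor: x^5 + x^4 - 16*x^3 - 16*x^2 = (x + 1)*(x^4 - 16*x^2) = x*(x + 1)*(x^3 - 16*x) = x^2*(x + 1)*(x^2 - 16) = x^2*(x - 4)*(x + 1)*(x + 4)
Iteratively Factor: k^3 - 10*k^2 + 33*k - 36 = (k - 3)*(k^2 - 7*k + 12) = (k - 4)*(k - 3)*(k - 3)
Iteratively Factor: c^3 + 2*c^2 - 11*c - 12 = (c + 4)*(c^2 - 2*c - 3) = (c + 1)*(c + 4)*(c - 3)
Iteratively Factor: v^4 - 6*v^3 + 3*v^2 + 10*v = (v - 5)*(v^3 - v^2 - 2*v) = (v - 5)*(v - 2)*(v^2 + v) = v*(v - 5)*(v - 2)*(v + 1)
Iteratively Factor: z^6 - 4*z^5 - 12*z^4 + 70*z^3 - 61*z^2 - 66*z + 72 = (z - 2)*(z^5 - 2*z^4 - 16*z^3 + 38*z^2 + 15*z - 36) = (z - 2)*(z + 1)*(z^4 - 3*z^3 - 13*z^2 + 51*z - 36) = (z - 2)*(z - 1)*(z + 1)*(z^3 - 2*z^2 - 15*z + 36) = (z - 2)*(z - 1)*(z + 1)*(z + 4)*(z^2 - 6*z + 9) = (z - 3)*(z - 2)*(z - 1)*(z + 1)*(z + 4)*(z - 3)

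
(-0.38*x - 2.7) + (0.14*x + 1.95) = -0.24*x - 0.75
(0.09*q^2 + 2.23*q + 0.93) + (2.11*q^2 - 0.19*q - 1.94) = 2.2*q^2 + 2.04*q - 1.01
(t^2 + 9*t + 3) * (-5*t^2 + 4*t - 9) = -5*t^4 - 41*t^3 + 12*t^2 - 69*t - 27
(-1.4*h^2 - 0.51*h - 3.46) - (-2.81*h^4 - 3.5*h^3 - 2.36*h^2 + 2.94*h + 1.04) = 2.81*h^4 + 3.5*h^3 + 0.96*h^2 - 3.45*h - 4.5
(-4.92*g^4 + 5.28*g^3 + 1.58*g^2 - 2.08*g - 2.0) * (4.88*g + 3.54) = -24.0096*g^5 + 8.3496*g^4 + 26.4016*g^3 - 4.5572*g^2 - 17.1232*g - 7.08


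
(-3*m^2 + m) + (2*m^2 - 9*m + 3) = -m^2 - 8*m + 3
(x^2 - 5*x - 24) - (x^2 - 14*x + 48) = 9*x - 72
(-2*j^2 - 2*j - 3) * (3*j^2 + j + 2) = -6*j^4 - 8*j^3 - 15*j^2 - 7*j - 6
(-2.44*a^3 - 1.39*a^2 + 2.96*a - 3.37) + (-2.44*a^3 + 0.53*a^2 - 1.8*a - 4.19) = -4.88*a^3 - 0.86*a^2 + 1.16*a - 7.56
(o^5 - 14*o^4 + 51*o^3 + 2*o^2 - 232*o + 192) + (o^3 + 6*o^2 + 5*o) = o^5 - 14*o^4 + 52*o^3 + 8*o^2 - 227*o + 192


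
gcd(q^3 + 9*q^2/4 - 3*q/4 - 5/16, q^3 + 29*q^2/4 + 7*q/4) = q + 1/4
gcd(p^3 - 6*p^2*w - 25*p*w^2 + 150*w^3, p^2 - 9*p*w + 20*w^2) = p - 5*w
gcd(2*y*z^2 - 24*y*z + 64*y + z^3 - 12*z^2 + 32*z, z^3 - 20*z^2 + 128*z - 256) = z^2 - 12*z + 32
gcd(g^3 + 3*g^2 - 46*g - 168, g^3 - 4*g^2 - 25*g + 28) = g^2 - 3*g - 28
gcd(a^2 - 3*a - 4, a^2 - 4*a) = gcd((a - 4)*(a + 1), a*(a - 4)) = a - 4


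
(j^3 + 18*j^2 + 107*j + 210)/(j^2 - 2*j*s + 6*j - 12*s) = (-j^2 - 12*j - 35)/(-j + 2*s)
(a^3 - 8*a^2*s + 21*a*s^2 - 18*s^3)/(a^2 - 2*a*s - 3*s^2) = (a^2 - 5*a*s + 6*s^2)/(a + s)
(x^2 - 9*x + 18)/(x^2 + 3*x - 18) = (x - 6)/(x + 6)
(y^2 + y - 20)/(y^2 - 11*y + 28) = (y + 5)/(y - 7)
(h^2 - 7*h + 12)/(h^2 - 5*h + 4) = (h - 3)/(h - 1)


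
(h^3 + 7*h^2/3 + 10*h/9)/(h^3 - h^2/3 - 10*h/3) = (h + 2/3)/(h - 2)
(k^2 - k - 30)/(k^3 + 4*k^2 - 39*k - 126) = (k + 5)/(k^2 + 10*k + 21)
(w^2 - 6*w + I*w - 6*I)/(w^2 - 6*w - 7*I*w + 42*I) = (w + I)/(w - 7*I)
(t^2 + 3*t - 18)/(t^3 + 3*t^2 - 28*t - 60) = (t - 3)/(t^2 - 3*t - 10)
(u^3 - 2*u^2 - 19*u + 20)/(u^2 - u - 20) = u - 1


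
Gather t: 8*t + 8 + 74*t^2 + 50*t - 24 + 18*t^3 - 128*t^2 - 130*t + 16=18*t^3 - 54*t^2 - 72*t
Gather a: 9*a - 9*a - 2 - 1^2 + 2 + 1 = 0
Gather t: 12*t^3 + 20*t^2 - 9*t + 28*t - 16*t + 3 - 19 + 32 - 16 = 12*t^3 + 20*t^2 + 3*t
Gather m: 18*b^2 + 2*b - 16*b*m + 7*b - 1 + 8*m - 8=18*b^2 + 9*b + m*(8 - 16*b) - 9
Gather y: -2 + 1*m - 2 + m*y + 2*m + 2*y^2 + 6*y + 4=3*m + 2*y^2 + y*(m + 6)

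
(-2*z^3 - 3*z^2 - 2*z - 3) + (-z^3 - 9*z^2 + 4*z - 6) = -3*z^3 - 12*z^2 + 2*z - 9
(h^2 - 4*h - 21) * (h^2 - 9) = h^4 - 4*h^3 - 30*h^2 + 36*h + 189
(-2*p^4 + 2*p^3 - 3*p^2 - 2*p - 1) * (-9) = 18*p^4 - 18*p^3 + 27*p^2 + 18*p + 9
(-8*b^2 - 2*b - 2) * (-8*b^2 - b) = 64*b^4 + 24*b^3 + 18*b^2 + 2*b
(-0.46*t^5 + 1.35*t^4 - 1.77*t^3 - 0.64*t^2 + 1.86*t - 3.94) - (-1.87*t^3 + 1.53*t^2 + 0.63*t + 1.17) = -0.46*t^5 + 1.35*t^4 + 0.1*t^3 - 2.17*t^2 + 1.23*t - 5.11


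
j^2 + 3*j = j*(j + 3)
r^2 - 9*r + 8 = (r - 8)*(r - 1)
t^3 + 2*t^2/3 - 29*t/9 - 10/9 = (t - 5/3)*(t + 1/3)*(t + 2)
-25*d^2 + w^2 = (-5*d + w)*(5*d + w)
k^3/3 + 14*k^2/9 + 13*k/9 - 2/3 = (k/3 + 1)*(k - 1/3)*(k + 2)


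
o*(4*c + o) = 4*c*o + o^2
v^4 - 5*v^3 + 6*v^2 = v^2*(v - 3)*(v - 2)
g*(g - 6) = g^2 - 6*g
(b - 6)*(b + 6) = b^2 - 36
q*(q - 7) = q^2 - 7*q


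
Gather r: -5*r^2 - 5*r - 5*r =-5*r^2 - 10*r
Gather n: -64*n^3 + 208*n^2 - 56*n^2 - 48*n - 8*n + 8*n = -64*n^3 + 152*n^2 - 48*n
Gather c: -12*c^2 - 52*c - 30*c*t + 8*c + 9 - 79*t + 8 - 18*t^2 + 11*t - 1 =-12*c^2 + c*(-30*t - 44) - 18*t^2 - 68*t + 16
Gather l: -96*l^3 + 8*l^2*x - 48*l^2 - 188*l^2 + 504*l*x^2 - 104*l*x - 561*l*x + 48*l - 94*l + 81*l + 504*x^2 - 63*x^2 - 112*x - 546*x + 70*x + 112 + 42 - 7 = -96*l^3 + l^2*(8*x - 236) + l*(504*x^2 - 665*x + 35) + 441*x^2 - 588*x + 147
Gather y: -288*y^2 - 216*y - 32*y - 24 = -288*y^2 - 248*y - 24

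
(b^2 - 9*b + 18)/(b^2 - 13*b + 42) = (b - 3)/(b - 7)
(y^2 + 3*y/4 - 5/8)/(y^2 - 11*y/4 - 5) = (y - 1/2)/(y - 4)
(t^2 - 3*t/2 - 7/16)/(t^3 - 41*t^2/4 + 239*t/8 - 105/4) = (4*t + 1)/(2*(2*t^2 - 17*t + 30))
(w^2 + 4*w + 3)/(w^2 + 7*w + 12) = (w + 1)/(w + 4)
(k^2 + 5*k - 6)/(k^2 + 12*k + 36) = (k - 1)/(k + 6)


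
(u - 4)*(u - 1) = u^2 - 5*u + 4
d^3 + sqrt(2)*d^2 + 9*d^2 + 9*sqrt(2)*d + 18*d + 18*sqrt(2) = (d + 3)*(d + 6)*(d + sqrt(2))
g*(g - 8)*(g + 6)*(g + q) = g^4 + g^3*q - 2*g^3 - 2*g^2*q - 48*g^2 - 48*g*q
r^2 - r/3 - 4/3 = (r - 4/3)*(r + 1)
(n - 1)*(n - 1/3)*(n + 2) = n^3 + 2*n^2/3 - 7*n/3 + 2/3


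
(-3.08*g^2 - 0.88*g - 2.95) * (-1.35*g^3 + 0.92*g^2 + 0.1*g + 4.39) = 4.158*g^5 - 1.6456*g^4 + 2.8649*g^3 - 16.3232*g^2 - 4.1582*g - 12.9505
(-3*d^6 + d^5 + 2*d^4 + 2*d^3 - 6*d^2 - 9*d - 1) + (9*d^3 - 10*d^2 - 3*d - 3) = -3*d^6 + d^5 + 2*d^4 + 11*d^3 - 16*d^2 - 12*d - 4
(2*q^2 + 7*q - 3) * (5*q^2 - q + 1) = 10*q^4 + 33*q^3 - 20*q^2 + 10*q - 3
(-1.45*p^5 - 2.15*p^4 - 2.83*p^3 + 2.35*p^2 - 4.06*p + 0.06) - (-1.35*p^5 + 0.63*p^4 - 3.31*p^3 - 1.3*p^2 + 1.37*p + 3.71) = -0.0999999999999999*p^5 - 2.78*p^4 + 0.48*p^3 + 3.65*p^2 - 5.43*p - 3.65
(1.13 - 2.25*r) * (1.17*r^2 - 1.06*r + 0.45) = -2.6325*r^3 + 3.7071*r^2 - 2.2103*r + 0.5085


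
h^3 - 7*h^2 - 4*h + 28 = (h - 7)*(h - 2)*(h + 2)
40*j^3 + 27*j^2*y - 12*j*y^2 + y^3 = (-8*j + y)*(-5*j + y)*(j + y)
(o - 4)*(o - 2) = o^2 - 6*o + 8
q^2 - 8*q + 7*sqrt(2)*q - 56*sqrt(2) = (q - 8)*(q + 7*sqrt(2))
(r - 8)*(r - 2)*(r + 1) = r^3 - 9*r^2 + 6*r + 16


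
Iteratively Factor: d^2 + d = (d)*(d + 1)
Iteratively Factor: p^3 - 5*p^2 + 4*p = (p)*(p^2 - 5*p + 4) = p*(p - 1)*(p - 4)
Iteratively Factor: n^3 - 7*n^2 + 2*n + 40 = (n + 2)*(n^2 - 9*n + 20) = (n - 4)*(n + 2)*(n - 5)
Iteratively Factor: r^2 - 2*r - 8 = (r - 4)*(r + 2)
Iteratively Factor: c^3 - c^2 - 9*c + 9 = (c - 3)*(c^2 + 2*c - 3) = (c - 3)*(c - 1)*(c + 3)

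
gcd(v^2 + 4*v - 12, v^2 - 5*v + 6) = v - 2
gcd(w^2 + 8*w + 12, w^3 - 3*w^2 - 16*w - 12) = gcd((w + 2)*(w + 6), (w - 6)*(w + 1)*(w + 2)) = w + 2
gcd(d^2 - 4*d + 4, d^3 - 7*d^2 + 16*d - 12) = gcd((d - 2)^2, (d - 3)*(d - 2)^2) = d^2 - 4*d + 4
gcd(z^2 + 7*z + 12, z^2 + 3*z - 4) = z + 4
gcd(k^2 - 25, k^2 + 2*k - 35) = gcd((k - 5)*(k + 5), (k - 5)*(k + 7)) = k - 5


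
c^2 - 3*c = c*(c - 3)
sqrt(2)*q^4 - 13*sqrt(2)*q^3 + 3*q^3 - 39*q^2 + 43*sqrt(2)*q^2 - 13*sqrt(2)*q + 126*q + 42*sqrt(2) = (q - 7)*(q - 6)*(q + sqrt(2))*(sqrt(2)*q + 1)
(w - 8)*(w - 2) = w^2 - 10*w + 16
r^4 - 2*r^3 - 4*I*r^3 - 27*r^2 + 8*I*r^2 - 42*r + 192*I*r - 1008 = (r - 8)*(r + 6)*(r - 7*I)*(r + 3*I)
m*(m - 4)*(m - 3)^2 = m^4 - 10*m^3 + 33*m^2 - 36*m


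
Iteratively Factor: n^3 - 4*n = (n + 2)*(n^2 - 2*n) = (n - 2)*(n + 2)*(n)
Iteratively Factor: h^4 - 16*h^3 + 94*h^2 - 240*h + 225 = (h - 5)*(h^3 - 11*h^2 + 39*h - 45) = (h - 5)*(h - 3)*(h^2 - 8*h + 15) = (h - 5)^2*(h - 3)*(h - 3)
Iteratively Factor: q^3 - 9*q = (q)*(q^2 - 9) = q*(q - 3)*(q + 3)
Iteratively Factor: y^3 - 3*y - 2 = (y + 1)*(y^2 - y - 2) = (y - 2)*(y + 1)*(y + 1)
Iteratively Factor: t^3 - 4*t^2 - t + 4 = (t - 4)*(t^2 - 1) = (t - 4)*(t + 1)*(t - 1)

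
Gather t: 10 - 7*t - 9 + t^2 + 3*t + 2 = t^2 - 4*t + 3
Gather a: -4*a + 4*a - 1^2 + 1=0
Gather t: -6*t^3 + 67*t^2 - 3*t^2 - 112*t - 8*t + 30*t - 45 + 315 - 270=-6*t^3 + 64*t^2 - 90*t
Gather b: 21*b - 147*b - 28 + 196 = 168 - 126*b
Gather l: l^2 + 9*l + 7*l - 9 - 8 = l^2 + 16*l - 17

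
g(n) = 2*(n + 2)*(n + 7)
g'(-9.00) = -18.00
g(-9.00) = 28.00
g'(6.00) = 42.00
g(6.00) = 208.00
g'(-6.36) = -7.44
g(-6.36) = -5.58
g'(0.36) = 19.44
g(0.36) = 34.74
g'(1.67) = 24.68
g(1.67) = 63.64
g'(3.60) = 32.40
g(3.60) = 118.72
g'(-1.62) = 11.52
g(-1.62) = 4.09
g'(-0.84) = 14.64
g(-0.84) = 14.29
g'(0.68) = 20.72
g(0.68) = 41.16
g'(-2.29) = 8.84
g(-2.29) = -2.73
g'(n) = 4*n + 18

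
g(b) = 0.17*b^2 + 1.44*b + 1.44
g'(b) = 0.34*b + 1.44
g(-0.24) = 1.10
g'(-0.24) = 1.36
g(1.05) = 3.14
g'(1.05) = 1.80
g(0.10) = 1.59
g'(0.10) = 1.47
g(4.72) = 12.02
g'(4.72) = 3.04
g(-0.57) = 0.67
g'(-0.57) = 1.25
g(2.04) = 5.09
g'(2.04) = 2.13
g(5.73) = 15.27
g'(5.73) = 3.39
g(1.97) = 4.94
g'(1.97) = 2.11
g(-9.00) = 2.25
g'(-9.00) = -1.62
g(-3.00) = -1.35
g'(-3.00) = 0.42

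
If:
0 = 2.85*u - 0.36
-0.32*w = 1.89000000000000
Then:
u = 0.13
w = -5.91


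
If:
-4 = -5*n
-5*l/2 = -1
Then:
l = 2/5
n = 4/5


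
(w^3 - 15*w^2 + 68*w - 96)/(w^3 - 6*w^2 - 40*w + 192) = (w - 3)/(w + 6)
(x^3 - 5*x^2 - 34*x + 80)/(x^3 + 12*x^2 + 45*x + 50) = (x^2 - 10*x + 16)/(x^2 + 7*x + 10)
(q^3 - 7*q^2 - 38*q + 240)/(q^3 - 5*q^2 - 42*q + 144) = (q - 5)/(q - 3)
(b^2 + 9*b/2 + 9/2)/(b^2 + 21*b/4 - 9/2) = 2*(2*b^2 + 9*b + 9)/(4*b^2 + 21*b - 18)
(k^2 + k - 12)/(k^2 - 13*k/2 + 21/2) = 2*(k + 4)/(2*k - 7)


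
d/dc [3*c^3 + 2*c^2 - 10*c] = 9*c^2 + 4*c - 10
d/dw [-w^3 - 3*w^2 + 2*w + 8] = -3*w^2 - 6*w + 2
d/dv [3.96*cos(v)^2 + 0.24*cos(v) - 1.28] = -(7.92*cos(v) + 0.24)*sin(v)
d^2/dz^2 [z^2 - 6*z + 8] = 2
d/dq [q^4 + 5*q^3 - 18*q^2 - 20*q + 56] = 4*q^3 + 15*q^2 - 36*q - 20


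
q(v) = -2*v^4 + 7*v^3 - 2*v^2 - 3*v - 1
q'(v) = -8*v^3 + 21*v^2 - 4*v - 3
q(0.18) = -1.57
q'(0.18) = -3.09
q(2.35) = 10.75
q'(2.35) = -0.25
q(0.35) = -2.02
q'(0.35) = -2.17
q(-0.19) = -0.55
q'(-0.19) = -1.43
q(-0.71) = -2.89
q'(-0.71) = 13.29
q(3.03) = -2.30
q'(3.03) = -44.87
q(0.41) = -2.14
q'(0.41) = -1.66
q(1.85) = 7.50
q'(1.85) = 10.82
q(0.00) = -1.00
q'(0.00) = -3.00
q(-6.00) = -4159.00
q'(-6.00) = 2505.00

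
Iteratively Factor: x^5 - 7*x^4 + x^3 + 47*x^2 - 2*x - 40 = (x - 5)*(x^4 - 2*x^3 - 9*x^2 + 2*x + 8) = (x - 5)*(x + 1)*(x^3 - 3*x^2 - 6*x + 8) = (x - 5)*(x - 1)*(x + 1)*(x^2 - 2*x - 8) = (x - 5)*(x - 4)*(x - 1)*(x + 1)*(x + 2)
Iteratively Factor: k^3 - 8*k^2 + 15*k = (k - 5)*(k^2 - 3*k) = (k - 5)*(k - 3)*(k)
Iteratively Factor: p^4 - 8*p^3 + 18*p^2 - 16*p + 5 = (p - 1)*(p^3 - 7*p^2 + 11*p - 5) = (p - 1)^2*(p^2 - 6*p + 5) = (p - 5)*(p - 1)^2*(p - 1)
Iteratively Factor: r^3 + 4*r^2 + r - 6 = (r - 1)*(r^2 + 5*r + 6) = (r - 1)*(r + 3)*(r + 2)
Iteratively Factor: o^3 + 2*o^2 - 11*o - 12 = (o + 1)*(o^2 + o - 12) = (o + 1)*(o + 4)*(o - 3)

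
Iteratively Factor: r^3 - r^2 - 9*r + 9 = (r + 3)*(r^2 - 4*r + 3) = (r - 1)*(r + 3)*(r - 3)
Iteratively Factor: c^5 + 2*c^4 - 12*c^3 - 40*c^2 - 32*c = (c + 2)*(c^4 - 12*c^2 - 16*c) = (c - 4)*(c + 2)*(c^3 + 4*c^2 + 4*c) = c*(c - 4)*(c + 2)*(c^2 + 4*c + 4) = c*(c - 4)*(c + 2)^2*(c + 2)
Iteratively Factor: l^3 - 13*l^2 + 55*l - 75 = (l - 5)*(l^2 - 8*l + 15) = (l - 5)^2*(l - 3)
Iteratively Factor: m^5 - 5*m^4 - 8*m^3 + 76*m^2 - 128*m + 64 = (m - 1)*(m^4 - 4*m^3 - 12*m^2 + 64*m - 64) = (m - 2)*(m - 1)*(m^3 - 2*m^2 - 16*m + 32) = (m - 4)*(m - 2)*(m - 1)*(m^2 + 2*m - 8) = (m - 4)*(m - 2)^2*(m - 1)*(m + 4)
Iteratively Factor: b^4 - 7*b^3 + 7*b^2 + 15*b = (b - 5)*(b^3 - 2*b^2 - 3*b) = (b - 5)*(b + 1)*(b^2 - 3*b) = (b - 5)*(b - 3)*(b + 1)*(b)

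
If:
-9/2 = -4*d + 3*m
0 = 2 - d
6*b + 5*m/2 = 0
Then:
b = -35/72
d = 2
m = 7/6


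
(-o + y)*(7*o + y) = -7*o^2 + 6*o*y + y^2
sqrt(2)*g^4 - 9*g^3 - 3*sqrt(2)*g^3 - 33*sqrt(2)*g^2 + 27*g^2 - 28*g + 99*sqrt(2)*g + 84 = (g - 3)*(g - 7*sqrt(2))*(g + 2*sqrt(2))*(sqrt(2)*g + 1)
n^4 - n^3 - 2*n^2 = n^2*(n - 2)*(n + 1)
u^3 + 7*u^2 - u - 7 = (u - 1)*(u + 1)*(u + 7)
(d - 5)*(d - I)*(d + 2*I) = d^3 - 5*d^2 + I*d^2 + 2*d - 5*I*d - 10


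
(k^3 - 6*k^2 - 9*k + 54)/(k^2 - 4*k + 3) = (k^2 - 3*k - 18)/(k - 1)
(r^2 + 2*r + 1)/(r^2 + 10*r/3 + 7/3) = 3*(r + 1)/(3*r + 7)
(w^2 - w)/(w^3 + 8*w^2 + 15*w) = (w - 1)/(w^2 + 8*w + 15)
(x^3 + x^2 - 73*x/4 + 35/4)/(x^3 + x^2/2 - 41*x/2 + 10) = (x - 7/2)/(x - 4)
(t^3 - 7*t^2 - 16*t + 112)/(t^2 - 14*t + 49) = (t^2 - 16)/(t - 7)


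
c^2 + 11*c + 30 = (c + 5)*(c + 6)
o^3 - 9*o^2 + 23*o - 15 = (o - 5)*(o - 3)*(o - 1)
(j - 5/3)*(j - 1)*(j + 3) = j^3 + j^2/3 - 19*j/3 + 5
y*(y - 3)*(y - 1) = y^3 - 4*y^2 + 3*y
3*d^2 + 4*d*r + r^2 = (d + r)*(3*d + r)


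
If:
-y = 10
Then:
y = -10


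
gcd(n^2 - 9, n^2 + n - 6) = n + 3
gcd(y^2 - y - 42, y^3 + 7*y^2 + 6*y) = y + 6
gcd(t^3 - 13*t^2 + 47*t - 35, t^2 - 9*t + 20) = t - 5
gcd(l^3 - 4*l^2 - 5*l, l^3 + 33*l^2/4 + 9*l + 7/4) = l + 1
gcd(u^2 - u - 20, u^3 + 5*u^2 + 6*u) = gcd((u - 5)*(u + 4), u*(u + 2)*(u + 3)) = 1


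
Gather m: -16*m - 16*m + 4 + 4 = 8 - 32*m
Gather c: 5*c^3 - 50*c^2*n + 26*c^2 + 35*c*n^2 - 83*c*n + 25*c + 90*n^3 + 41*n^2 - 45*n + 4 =5*c^3 + c^2*(26 - 50*n) + c*(35*n^2 - 83*n + 25) + 90*n^3 + 41*n^2 - 45*n + 4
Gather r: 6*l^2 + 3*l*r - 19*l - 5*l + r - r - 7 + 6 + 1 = 6*l^2 + 3*l*r - 24*l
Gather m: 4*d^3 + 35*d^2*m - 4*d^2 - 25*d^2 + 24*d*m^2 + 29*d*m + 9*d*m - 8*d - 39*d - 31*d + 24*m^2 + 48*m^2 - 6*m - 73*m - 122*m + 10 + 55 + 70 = 4*d^3 - 29*d^2 - 78*d + m^2*(24*d + 72) + m*(35*d^2 + 38*d - 201) + 135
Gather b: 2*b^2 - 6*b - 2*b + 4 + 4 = 2*b^2 - 8*b + 8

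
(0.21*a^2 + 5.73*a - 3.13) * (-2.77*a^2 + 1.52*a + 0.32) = -0.5817*a^4 - 15.5529*a^3 + 17.4469*a^2 - 2.924*a - 1.0016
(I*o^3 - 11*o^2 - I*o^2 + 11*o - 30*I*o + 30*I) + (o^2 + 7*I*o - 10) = I*o^3 - 10*o^2 - I*o^2 + 11*o - 23*I*o - 10 + 30*I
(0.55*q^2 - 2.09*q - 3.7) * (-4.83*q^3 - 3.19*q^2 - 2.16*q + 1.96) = -2.6565*q^5 + 8.3402*q^4 + 23.3501*q^3 + 17.3954*q^2 + 3.8956*q - 7.252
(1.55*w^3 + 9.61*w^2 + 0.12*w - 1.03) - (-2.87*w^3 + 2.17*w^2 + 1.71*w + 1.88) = 4.42*w^3 + 7.44*w^2 - 1.59*w - 2.91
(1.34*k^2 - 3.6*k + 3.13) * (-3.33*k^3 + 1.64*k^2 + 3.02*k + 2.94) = -4.4622*k^5 + 14.1856*k^4 - 12.2801*k^3 - 1.7992*k^2 - 1.1314*k + 9.2022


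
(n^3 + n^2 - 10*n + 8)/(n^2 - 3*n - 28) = (n^2 - 3*n + 2)/(n - 7)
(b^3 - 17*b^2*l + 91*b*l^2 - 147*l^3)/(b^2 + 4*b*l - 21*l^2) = (b^2 - 14*b*l + 49*l^2)/(b + 7*l)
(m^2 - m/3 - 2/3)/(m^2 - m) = (m + 2/3)/m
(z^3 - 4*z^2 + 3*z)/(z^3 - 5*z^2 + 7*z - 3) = z/(z - 1)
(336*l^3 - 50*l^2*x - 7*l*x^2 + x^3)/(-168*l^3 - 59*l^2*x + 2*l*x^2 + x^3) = (-6*l + x)/(3*l + x)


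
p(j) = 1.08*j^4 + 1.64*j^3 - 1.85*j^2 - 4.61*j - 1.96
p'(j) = 4.32*j^3 + 4.92*j^2 - 3.7*j - 4.61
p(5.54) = 1211.90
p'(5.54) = 860.43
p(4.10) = 366.25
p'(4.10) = 360.66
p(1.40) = -3.39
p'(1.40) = 11.71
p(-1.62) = 1.12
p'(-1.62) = -4.07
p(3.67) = 233.19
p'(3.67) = 261.62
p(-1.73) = 1.66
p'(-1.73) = -5.85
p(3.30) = 149.70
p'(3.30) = 192.01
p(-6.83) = 1770.91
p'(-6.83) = -1126.23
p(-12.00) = 19347.92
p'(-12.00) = -6716.69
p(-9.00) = 5780.00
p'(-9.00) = -2722.07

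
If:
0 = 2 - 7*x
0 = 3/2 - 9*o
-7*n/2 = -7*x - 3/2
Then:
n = 1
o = 1/6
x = 2/7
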